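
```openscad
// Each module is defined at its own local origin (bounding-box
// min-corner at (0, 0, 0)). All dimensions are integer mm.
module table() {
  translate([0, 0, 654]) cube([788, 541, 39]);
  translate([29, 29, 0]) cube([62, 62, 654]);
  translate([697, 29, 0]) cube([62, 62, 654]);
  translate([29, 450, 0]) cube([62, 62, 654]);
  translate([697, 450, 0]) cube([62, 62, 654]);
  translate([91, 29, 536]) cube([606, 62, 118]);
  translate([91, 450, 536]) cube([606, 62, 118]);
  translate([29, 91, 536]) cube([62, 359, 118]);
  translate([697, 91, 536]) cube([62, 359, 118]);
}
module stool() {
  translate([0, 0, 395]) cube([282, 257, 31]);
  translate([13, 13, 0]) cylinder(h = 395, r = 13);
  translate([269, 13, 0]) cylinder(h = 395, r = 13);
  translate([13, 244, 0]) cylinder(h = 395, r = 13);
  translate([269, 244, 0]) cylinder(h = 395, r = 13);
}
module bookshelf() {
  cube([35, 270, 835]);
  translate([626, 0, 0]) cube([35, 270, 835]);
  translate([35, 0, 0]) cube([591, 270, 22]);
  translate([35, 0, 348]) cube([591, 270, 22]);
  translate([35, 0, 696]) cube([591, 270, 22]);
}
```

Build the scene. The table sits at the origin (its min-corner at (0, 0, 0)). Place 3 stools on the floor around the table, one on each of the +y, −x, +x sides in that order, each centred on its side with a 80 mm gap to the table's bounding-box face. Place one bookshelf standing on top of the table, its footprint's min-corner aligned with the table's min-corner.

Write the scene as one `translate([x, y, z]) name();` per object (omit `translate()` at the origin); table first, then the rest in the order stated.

table();
translate([253, 621, 0]) stool();
translate([-362, 142, 0]) stool();
translate([868, 142, 0]) stool();
translate([0, 0, 693]) bookshelf();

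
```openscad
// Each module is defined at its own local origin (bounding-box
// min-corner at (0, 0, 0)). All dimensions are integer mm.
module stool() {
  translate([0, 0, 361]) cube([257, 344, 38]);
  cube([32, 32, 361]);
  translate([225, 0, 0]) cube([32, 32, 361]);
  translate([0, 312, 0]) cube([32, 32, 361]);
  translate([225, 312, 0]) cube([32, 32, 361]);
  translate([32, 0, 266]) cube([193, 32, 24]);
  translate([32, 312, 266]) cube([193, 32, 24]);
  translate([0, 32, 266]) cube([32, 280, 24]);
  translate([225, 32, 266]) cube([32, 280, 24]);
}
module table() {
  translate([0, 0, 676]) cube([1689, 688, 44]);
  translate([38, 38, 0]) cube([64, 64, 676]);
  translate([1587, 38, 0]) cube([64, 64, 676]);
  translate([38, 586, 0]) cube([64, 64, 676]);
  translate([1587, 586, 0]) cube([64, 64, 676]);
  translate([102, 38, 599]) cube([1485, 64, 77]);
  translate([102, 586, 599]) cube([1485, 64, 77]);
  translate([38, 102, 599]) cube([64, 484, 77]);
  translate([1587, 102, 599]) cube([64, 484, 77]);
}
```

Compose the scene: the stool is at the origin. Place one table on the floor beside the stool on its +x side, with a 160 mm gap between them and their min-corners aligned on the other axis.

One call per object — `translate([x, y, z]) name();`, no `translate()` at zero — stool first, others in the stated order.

stool();
translate([417, 0, 0]) table();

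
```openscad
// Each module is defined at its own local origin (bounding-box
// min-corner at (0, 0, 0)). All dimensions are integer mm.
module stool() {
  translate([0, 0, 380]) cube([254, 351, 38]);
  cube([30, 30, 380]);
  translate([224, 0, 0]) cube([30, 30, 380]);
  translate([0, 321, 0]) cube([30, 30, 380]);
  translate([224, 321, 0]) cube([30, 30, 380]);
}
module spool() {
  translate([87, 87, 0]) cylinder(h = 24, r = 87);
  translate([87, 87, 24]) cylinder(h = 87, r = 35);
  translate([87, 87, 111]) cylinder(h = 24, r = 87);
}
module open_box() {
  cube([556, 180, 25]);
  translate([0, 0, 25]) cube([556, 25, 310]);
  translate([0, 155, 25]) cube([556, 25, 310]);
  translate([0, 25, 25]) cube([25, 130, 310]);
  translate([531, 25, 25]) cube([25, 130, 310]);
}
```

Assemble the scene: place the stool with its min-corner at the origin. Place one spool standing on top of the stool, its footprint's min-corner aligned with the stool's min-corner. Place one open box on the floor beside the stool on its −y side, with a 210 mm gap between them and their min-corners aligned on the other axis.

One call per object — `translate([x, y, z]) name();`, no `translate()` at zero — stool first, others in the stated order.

stool();
translate([0, 0, 418]) spool();
translate([0, -390, 0]) open_box();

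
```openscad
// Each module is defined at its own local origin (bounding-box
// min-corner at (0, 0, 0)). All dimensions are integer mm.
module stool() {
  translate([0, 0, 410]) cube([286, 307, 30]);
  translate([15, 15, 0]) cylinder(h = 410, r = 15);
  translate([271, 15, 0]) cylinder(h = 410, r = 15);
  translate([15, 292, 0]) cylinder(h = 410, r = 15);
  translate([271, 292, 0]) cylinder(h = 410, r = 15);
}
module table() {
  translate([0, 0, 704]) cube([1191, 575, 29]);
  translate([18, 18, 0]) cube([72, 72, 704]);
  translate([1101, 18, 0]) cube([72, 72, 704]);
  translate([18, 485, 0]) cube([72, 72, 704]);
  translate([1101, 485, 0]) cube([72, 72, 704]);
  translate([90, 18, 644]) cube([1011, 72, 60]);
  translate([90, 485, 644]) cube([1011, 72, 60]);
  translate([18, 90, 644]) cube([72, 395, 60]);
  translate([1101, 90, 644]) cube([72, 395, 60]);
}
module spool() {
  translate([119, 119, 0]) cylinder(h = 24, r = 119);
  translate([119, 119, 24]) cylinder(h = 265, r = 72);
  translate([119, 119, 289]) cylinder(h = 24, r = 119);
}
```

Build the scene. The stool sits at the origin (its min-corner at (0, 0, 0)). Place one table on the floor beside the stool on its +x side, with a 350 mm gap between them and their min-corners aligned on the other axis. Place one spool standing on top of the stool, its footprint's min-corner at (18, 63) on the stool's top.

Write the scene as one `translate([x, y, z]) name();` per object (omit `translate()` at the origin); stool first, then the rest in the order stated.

stool();
translate([636, 0, 0]) table();
translate([18, 63, 440]) spool();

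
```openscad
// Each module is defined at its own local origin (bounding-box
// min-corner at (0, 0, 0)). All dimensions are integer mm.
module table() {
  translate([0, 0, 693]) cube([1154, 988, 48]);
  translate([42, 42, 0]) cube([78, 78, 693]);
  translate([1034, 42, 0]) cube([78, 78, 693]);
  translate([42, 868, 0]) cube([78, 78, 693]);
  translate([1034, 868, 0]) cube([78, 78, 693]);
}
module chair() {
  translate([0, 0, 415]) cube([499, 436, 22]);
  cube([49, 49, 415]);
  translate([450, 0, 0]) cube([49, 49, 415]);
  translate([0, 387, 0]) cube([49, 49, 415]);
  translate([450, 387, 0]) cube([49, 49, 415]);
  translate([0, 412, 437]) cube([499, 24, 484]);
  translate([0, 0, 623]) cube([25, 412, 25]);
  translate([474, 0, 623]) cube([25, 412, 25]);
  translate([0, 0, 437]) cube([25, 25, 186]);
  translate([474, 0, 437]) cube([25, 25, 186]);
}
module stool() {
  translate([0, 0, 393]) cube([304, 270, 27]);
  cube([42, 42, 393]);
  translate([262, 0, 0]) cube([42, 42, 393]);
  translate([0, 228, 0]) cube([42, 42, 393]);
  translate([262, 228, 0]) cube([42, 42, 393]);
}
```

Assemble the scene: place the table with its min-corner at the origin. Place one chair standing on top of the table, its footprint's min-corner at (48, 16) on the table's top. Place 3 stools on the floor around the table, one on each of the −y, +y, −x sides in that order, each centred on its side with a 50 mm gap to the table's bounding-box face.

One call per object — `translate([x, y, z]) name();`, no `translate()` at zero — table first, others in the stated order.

table();
translate([48, 16, 741]) chair();
translate([425, -320, 0]) stool();
translate([425, 1038, 0]) stool();
translate([-354, 359, 0]) stool();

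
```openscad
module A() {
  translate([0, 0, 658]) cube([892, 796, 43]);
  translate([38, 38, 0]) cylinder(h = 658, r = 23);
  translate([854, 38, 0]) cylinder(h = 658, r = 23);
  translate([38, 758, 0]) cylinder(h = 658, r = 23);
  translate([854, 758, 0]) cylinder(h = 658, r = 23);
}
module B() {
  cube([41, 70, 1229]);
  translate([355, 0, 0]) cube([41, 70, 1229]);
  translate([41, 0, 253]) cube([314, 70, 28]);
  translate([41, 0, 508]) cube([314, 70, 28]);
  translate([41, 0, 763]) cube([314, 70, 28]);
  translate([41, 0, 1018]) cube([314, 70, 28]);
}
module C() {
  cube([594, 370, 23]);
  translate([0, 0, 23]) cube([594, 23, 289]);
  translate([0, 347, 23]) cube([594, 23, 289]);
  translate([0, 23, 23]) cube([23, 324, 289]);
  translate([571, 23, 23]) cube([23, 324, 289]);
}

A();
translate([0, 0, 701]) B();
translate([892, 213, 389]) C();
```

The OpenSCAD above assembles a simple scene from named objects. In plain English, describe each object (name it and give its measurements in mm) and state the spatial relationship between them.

A is a table with a 892×796 mm rectangular top, 43 mm thick, top surface at z = 701 mm, supported by four round legs of 46 mm diameter, each leg's bounding box inset 15 mm from the nearest pair of top edges, running from the floor.

B is a straight ladder. Two 41×70 mm vertical rails, 1229 mm tall, stand 396 mm apart (outside-to-outside) with their front faces coplanar on the −y side. 4 rungs, each 70 mm deep and 28 mm tall, span between the inner faces of the rails, front faces flush with the rails. The lowest rung's underside is at z = 253 mm and rungs are spaced 255 mm apart (underside to underside).

C is an open storage box with external size 594×370×312 mm and wall thickness 23 mm (the base is also 23 mm thick). The base covers the whole footprint; the four walls stand on the base, with the y-facing walls full-width and the x-facing walls fitting between their inner faces.

The ladder is on top of the table. The open box is beside the table with their tops flush at z = 701.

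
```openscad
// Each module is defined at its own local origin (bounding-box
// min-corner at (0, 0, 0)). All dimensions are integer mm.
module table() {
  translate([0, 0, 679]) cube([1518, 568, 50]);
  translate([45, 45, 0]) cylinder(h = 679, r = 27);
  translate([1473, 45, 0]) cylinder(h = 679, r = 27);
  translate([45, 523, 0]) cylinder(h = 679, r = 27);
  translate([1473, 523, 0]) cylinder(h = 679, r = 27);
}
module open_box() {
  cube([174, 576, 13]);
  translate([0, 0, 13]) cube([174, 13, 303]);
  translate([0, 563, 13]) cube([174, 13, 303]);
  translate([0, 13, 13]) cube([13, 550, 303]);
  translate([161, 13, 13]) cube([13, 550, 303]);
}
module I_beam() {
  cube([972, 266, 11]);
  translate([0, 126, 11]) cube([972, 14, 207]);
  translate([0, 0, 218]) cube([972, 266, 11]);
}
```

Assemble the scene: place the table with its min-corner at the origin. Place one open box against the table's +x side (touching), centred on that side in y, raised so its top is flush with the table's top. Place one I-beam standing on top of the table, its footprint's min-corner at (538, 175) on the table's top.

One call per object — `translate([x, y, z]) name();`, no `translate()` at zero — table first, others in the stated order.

table();
translate([1518, -4, 413]) open_box();
translate([538, 175, 729]) I_beam();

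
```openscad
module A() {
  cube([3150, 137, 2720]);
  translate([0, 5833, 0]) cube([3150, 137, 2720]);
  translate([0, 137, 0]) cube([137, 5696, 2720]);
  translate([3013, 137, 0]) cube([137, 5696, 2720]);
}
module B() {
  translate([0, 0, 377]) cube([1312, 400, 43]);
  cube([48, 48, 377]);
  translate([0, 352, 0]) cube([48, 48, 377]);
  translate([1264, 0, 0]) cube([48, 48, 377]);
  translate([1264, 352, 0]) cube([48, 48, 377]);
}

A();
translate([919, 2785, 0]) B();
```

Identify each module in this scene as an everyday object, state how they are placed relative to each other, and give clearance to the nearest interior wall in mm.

Clearances: x = 782, y = 2648; minimum 782 mm.

A is a house frame. B is a bench. The bench sits inside the house frame, centred. The clearance to the nearest interior wall is 782 mm.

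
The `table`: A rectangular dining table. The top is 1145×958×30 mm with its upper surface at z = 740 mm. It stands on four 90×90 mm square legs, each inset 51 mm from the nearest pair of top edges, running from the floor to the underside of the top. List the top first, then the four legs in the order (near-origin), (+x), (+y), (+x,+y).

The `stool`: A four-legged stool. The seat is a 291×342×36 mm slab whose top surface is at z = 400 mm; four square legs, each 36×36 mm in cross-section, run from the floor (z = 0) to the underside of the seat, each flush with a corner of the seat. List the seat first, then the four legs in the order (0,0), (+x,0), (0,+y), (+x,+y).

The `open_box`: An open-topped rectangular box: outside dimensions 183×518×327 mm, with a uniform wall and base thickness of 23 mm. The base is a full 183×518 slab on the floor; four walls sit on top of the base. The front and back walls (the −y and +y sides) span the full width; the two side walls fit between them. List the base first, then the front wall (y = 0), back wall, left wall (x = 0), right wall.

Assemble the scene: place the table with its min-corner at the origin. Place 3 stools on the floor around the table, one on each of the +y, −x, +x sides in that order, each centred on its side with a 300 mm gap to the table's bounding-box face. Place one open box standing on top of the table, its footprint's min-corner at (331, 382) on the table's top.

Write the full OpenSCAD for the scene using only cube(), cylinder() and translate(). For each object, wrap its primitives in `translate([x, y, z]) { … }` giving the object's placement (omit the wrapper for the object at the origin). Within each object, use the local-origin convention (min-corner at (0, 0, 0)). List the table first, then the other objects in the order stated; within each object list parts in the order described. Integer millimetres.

translate([0, 0, 710]) cube([1145, 958, 30]);
translate([51, 51, 0]) cube([90, 90, 710]);
translate([1004, 51, 0]) cube([90, 90, 710]);
translate([51, 817, 0]) cube([90, 90, 710]);
translate([1004, 817, 0]) cube([90, 90, 710]);
translate([427, 1258, 0]) {
  translate([0, 0, 364]) cube([291, 342, 36]);
  cube([36, 36, 364]);
  translate([255, 0, 0]) cube([36, 36, 364]);
  translate([0, 306, 0]) cube([36, 36, 364]);
  translate([255, 306, 0]) cube([36, 36, 364]);
}
translate([-591, 308, 0]) {
  translate([0, 0, 364]) cube([291, 342, 36]);
  cube([36, 36, 364]);
  translate([255, 0, 0]) cube([36, 36, 364]);
  translate([0, 306, 0]) cube([36, 36, 364]);
  translate([255, 306, 0]) cube([36, 36, 364]);
}
translate([1445, 308, 0]) {
  translate([0, 0, 364]) cube([291, 342, 36]);
  cube([36, 36, 364]);
  translate([255, 0, 0]) cube([36, 36, 364]);
  translate([0, 306, 0]) cube([36, 36, 364]);
  translate([255, 306, 0]) cube([36, 36, 364]);
}
translate([331, 382, 740]) {
  cube([183, 518, 23]);
  translate([0, 0, 23]) cube([183, 23, 304]);
  translate([0, 495, 23]) cube([183, 23, 304]);
  translate([0, 23, 23]) cube([23, 472, 304]);
  translate([160, 23, 23]) cube([23, 472, 304]);
}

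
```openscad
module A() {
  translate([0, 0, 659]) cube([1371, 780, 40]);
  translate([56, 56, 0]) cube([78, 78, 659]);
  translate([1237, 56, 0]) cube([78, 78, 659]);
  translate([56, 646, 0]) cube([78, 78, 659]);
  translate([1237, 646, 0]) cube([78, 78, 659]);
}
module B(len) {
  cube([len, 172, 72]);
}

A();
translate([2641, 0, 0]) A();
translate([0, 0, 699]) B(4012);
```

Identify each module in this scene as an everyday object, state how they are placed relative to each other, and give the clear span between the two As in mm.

A is a table. B is a beam. A beam spans the tops of two tables. The clear span between the two tables is 1270 mm.

Second table starts at x = 2641; first ends at x = 1371; clear span = 2641 − 1371 = 1270 mm.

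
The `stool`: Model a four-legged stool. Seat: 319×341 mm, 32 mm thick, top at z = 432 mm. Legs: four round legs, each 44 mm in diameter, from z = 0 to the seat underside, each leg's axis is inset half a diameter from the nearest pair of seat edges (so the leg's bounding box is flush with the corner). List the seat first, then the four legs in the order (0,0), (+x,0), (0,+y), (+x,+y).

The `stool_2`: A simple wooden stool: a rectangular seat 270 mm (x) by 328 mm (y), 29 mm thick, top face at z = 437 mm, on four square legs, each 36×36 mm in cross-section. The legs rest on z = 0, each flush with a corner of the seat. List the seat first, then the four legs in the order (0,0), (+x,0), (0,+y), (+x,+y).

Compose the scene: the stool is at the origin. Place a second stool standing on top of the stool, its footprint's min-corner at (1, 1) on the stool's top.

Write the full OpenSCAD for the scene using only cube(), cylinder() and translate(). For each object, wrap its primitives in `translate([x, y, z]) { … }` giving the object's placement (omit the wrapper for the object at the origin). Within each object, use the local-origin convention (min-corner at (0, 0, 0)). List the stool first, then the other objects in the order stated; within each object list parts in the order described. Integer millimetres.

translate([0, 0, 400]) cube([319, 341, 32]);
translate([22, 22, 0]) cylinder(h = 400, r = 22);
translate([297, 22, 0]) cylinder(h = 400, r = 22);
translate([22, 319, 0]) cylinder(h = 400, r = 22);
translate([297, 319, 0]) cylinder(h = 400, r = 22);
translate([1, 1, 432]) {
  translate([0, 0, 408]) cube([270, 328, 29]);
  cube([36, 36, 408]);
  translate([234, 0, 0]) cube([36, 36, 408]);
  translate([0, 292, 0]) cube([36, 36, 408]);
  translate([234, 292, 0]) cube([36, 36, 408]);
}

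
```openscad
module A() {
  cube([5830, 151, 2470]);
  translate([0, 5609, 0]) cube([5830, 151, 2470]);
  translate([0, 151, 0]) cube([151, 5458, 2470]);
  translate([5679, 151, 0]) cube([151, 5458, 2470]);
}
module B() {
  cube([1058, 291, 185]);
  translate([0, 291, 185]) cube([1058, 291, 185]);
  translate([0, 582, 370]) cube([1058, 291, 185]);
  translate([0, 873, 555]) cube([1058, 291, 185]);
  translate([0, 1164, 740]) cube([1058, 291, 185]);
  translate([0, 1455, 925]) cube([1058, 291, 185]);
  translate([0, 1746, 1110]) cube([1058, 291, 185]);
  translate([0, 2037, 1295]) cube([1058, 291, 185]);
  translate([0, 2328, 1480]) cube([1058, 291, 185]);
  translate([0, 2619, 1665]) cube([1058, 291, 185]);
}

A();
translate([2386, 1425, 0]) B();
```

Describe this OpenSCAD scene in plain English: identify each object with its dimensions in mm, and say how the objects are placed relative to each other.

A is a box-shaped house frame (walls only): outside footprint 5830×5760 mm, wall height 2470 mm, wall thickness 151 mm. The two y-facing walls run the full x-width; the two x-facing walls fit between the inner faces of the y-facing walls.

B is a straight staircase of 10 solid steps. Each step is 1058 mm wide (x), 291 mm deep (y, the going) and 185 mm tall (the rise). The first step rests on the floor; each subsequent step sits one going further in +y and one rise higher in +z, directly behind and above the previous step with no overlap.

The staircase sits inside the house frame, centred.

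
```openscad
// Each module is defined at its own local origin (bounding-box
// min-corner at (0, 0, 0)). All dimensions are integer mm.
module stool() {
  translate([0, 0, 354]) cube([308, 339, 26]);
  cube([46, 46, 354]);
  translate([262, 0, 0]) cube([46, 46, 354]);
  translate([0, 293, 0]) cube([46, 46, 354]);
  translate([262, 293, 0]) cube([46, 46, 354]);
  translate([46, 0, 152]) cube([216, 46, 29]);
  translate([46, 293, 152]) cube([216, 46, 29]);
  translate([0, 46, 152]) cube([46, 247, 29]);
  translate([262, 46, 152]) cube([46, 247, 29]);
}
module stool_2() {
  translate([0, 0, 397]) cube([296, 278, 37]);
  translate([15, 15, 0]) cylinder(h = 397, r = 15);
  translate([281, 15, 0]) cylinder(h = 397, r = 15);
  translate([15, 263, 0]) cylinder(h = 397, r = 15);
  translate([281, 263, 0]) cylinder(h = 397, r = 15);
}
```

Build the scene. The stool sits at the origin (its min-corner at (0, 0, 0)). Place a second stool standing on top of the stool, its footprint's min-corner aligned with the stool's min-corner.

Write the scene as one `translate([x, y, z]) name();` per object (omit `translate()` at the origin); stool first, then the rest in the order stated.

stool();
translate([0, 0, 380]) stool_2();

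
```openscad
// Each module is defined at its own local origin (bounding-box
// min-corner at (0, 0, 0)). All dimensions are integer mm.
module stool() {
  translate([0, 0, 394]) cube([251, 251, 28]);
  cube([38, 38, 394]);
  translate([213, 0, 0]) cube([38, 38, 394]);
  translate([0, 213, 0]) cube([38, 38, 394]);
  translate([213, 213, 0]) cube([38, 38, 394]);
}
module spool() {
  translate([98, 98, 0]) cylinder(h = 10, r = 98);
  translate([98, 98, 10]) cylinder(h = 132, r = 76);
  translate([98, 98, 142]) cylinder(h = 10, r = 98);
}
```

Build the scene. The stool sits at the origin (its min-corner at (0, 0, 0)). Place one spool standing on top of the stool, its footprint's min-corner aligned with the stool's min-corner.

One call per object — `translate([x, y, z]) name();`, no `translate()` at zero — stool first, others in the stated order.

stool();
translate([0, 0, 422]) spool();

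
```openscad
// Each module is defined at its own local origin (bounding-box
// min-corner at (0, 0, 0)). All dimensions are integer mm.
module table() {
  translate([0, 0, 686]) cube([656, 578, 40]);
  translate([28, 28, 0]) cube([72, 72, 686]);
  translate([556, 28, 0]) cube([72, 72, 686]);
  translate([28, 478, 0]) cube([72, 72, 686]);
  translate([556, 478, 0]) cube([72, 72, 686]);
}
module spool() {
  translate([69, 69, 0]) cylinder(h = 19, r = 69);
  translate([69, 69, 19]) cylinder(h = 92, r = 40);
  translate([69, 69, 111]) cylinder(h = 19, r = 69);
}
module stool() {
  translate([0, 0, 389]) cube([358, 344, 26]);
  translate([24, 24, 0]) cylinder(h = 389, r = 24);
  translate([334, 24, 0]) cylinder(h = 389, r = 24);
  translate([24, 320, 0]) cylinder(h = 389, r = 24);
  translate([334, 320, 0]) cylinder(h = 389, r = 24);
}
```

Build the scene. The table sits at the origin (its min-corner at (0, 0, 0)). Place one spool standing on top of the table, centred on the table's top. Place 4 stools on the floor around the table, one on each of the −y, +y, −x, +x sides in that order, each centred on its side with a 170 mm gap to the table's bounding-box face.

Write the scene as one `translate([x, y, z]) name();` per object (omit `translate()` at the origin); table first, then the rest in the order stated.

table();
translate([259, 220, 726]) spool();
translate([149, -514, 0]) stool();
translate([149, 748, 0]) stool();
translate([-528, 117, 0]) stool();
translate([826, 117, 0]) stool();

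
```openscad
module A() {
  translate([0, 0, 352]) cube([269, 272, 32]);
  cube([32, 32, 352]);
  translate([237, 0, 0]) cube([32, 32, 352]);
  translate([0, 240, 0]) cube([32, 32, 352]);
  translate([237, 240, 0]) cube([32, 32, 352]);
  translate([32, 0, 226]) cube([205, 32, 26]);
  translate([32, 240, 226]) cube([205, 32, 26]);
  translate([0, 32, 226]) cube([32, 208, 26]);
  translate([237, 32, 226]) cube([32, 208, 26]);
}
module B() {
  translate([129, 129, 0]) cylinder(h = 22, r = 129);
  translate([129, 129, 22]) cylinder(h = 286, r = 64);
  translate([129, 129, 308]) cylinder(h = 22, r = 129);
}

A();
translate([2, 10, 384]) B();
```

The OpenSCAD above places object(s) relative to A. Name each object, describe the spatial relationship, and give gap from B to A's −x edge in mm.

A is a stool. B is a spool. The spool is on top of the stool. The gap from the spool to the stool's −x edge is 2 mm.

The spool's min-x is at 2; the stool's min-x is 0; gap = 2 mm.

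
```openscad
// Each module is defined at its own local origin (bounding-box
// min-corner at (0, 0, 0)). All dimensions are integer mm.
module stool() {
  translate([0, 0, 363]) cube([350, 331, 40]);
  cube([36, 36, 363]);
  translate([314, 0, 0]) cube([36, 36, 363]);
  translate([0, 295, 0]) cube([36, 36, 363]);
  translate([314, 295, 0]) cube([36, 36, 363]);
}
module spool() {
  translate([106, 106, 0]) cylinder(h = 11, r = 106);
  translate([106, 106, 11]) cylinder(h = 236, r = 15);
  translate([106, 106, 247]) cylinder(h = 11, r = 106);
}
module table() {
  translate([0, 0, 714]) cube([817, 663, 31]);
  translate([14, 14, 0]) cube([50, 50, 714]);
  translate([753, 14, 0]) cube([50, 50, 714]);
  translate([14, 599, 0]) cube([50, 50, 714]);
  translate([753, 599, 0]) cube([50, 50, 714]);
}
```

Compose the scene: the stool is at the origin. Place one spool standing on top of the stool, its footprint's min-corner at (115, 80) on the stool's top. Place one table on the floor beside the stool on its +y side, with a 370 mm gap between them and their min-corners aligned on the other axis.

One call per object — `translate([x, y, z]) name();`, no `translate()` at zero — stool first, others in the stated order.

stool();
translate([115, 80, 403]) spool();
translate([0, 701, 0]) table();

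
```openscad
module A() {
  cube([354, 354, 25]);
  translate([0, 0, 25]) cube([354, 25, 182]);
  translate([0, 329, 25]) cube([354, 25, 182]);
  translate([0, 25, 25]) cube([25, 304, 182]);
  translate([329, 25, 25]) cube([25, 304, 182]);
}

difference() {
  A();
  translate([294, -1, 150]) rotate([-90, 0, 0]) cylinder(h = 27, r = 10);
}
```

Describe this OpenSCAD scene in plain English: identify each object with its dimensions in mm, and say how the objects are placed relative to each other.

A is an open-topped rectangular box: outside dimensions 354×354×207 mm, with a uniform wall and base thickness of 25 mm. The base is a full 354×354 slab on the floor; four walls sit on top of the base. The front and back walls (the −y and +y sides) span the full width; the two side walls fit between them.

The open box has a circular hole of radius 10 mm through its front wall, centred at (x = 294, z = 150).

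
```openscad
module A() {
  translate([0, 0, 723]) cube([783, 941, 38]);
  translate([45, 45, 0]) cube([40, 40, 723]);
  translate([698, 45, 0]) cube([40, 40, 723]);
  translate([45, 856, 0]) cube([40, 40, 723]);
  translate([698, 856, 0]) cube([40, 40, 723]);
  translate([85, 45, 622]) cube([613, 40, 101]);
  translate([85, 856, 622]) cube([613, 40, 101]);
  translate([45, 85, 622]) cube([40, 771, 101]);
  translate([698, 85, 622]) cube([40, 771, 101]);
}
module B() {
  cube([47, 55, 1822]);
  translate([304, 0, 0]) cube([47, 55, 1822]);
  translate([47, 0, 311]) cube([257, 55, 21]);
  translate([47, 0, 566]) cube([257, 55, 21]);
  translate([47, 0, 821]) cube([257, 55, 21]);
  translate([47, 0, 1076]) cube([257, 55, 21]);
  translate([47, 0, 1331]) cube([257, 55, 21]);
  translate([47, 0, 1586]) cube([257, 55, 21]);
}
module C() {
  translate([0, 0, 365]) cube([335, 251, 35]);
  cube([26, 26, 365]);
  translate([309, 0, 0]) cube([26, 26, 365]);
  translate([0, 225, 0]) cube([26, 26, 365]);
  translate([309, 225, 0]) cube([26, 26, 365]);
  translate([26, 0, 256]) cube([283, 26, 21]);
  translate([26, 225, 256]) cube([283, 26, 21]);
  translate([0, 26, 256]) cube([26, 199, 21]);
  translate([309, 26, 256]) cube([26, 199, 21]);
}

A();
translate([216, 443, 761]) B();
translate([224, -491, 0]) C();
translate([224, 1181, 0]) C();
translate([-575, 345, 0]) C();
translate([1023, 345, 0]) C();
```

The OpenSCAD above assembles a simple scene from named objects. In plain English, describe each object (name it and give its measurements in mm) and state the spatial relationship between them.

A is a rectangular dining table. The top is 783×941×38 mm with its upper surface at z = 761 mm. It stands on four 40×40 mm square legs, each inset 45 mm from the nearest pair of top edges, running from the floor to the underside of the top. Four apron rails, 40 mm thick and 101 mm tall, run between adjacent legs with their top edges flush with the underside of the top and their outer faces flush with the legs' outer faces.

B is a straight ladder. Two 47×55 mm vertical rails, 1822 mm tall, stand 351 mm apart (outside-to-outside) with their front faces coplanar on the −y side. 6 rungs, each 55 mm deep and 21 mm tall, span between the inner faces of the rails, front faces flush with the rails. The lowest rung's underside is at z = 311 mm and rungs are spaced 255 mm apart (underside to underside).

C is a simple wooden stool: a rectangular seat 335 mm (x) by 251 mm (y), 35 mm thick, top face at z = 400 mm, on four square legs, each 26×26 mm in cross-section. The legs rest on z = 0, each flush with a corner of the seat. Four stretchers, 26 mm wide and 21 mm tall, connect adjacent legs with their undersides at z = 256 mm, each running between the inner faces of the legs it joins and aligned with the legs' outer faces on the other axis.

The ladder is on top of the table, centred. Four stools sit around the table at the −y, +y, −x, +x sides.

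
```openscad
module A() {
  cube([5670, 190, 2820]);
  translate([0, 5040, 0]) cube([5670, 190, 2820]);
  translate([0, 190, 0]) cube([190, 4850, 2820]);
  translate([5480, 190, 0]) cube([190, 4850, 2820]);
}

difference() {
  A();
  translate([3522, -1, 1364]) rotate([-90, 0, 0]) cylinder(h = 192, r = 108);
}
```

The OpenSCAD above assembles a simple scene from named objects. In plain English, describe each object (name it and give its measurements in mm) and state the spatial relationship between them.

A is a box-shaped house frame (walls only): outside footprint 5670×5230 mm, wall height 2820 mm, wall thickness 190 mm. The two y-facing walls run the full x-width; the two x-facing walls fit between the inner faces of the y-facing walls.

The house frame has a circular hole of radius 108 mm through its front wall, centred at (x = 3522, z = 1364).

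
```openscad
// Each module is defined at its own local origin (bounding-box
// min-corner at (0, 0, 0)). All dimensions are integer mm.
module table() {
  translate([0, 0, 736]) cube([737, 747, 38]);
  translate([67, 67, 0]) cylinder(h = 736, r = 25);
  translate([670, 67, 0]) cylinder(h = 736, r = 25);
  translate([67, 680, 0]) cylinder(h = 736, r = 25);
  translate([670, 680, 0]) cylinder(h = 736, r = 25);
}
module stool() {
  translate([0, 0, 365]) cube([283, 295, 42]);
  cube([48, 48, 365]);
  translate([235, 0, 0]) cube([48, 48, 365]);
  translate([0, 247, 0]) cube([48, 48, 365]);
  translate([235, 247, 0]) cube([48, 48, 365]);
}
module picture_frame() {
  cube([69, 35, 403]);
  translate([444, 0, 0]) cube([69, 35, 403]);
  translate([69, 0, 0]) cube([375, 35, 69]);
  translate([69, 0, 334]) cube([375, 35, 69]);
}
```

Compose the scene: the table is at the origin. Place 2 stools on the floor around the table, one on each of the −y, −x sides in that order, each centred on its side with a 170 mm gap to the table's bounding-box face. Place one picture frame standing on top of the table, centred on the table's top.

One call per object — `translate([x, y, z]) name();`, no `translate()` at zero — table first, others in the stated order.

table();
translate([227, -465, 0]) stool();
translate([-453, 226, 0]) stool();
translate([112, 356, 774]) picture_frame();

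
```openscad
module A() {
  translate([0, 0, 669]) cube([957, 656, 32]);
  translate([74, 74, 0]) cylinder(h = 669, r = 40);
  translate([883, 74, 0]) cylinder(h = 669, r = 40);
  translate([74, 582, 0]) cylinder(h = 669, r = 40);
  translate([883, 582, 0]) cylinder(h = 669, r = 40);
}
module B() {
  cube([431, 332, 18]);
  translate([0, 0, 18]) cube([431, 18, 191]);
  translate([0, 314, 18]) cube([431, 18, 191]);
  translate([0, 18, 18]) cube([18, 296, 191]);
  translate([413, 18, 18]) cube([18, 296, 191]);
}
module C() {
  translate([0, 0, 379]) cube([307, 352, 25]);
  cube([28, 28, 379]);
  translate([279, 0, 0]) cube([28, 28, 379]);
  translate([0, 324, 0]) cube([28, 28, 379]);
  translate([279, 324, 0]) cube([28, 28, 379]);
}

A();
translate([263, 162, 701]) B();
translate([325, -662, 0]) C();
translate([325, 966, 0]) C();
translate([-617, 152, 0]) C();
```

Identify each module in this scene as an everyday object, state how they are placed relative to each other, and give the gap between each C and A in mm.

A is a table. B is an open box. C is a stool. The open box is on top of the table, centred. Three stools sit around the table at the −y, +y, −x sides. The gap between each stool and the table is 310 mm.

Each stool's nearest face is 310 mm from the table's bounding box.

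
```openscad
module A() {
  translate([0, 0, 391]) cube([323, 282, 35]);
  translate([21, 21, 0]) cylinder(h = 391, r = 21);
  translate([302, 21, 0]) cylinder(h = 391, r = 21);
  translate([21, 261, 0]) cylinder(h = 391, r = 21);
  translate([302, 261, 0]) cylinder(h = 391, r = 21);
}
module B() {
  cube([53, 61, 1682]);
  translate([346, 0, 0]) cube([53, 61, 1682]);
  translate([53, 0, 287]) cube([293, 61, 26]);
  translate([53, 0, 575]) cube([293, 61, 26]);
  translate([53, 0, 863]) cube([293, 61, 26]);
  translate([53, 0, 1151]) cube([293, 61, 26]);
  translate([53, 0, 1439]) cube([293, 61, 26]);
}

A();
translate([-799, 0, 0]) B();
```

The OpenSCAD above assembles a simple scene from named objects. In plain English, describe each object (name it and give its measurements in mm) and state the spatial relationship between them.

A is a simple wooden stool: a rectangular seat 323 mm (x) by 282 mm (y), 35 mm thick, top face at z = 426 mm, on four round legs, each 42 mm in diameter. The legs rest on z = 0, each leg's axis is inset half a diameter from the nearest pair of seat edges (so the leg's bounding box is flush with the corner).

B is a wooden ladder with two side rails of 53×61 mm section and 1682 mm height, set 399 mm apart overall. Between them run 5 rectangular rungs (61 mm deep, 26 mm thick), front faces flush with the rails' −y face. The bottom of the first rung is 287 mm above the floor and each subsequent rung is 288 mm higher than the one below.

The ladder is on the floor beside the stool on its −x side.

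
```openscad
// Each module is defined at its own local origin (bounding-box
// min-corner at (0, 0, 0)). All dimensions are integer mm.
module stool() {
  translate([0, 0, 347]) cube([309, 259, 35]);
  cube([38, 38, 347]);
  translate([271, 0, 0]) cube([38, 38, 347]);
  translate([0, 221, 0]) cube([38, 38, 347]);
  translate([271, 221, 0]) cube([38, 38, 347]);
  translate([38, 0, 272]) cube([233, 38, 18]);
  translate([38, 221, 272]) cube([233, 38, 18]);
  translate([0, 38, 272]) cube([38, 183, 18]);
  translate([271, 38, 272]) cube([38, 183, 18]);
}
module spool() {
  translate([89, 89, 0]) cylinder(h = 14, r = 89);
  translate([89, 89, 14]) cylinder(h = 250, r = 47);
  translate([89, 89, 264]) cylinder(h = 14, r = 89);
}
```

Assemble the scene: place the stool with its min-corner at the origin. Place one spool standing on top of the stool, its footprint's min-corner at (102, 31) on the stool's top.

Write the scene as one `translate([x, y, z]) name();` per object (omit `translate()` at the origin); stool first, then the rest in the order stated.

stool();
translate([102, 31, 382]) spool();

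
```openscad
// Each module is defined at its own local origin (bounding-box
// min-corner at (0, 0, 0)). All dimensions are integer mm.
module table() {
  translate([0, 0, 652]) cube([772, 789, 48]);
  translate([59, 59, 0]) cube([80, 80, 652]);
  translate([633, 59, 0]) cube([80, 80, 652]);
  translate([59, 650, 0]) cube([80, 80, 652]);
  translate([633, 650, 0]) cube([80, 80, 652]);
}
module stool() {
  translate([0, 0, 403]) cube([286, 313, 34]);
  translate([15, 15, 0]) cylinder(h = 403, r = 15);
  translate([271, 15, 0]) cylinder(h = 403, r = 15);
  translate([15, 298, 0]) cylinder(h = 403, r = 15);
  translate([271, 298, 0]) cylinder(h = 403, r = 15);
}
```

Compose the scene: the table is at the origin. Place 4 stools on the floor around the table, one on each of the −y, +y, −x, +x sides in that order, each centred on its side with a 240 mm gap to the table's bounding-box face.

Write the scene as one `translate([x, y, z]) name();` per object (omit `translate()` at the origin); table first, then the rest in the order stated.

table();
translate([243, -553, 0]) stool();
translate([243, 1029, 0]) stool();
translate([-526, 238, 0]) stool();
translate([1012, 238, 0]) stool();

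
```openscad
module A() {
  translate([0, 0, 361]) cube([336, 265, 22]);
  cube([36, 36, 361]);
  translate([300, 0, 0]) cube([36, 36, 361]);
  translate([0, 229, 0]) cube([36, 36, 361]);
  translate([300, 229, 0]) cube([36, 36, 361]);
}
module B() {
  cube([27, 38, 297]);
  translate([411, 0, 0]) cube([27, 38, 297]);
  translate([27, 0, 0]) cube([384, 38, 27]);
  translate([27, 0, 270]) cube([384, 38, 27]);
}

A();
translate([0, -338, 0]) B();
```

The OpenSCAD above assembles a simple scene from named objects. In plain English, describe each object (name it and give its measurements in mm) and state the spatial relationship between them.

A is a four-legged stool. The seat is a 336×265×22 mm slab whose top surface is at z = 383 mm; four square legs, each 36×36 mm in cross-section, run from the floor (z = 0) to the underside of the seat, each flush with a corner of the seat.

B is a rectangular picture frame lying in the x–z plane (depth along y). The opening is 384 mm wide (x) by 243 mm tall (z), surrounded by a border 27 mm wide on all four sides. The frame is 38 mm deep and is made of two full-height vertical stiles with two horizontal rails fitted between them.

The picture frame is on the floor beside the stool on its −y side.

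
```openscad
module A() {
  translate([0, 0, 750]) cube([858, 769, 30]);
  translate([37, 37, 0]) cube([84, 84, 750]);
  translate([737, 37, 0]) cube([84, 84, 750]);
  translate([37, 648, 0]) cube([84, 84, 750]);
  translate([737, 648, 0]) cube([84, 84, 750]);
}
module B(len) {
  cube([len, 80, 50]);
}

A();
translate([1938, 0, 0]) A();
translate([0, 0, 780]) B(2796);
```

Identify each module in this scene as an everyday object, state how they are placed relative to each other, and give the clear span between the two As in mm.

Second table starts at x = 1938; first ends at x = 858; clear span = 1938 − 858 = 1080 mm.

A is a table. B is a beam. A beam spans the tops of two tables. The clear span between the two tables is 1080 mm.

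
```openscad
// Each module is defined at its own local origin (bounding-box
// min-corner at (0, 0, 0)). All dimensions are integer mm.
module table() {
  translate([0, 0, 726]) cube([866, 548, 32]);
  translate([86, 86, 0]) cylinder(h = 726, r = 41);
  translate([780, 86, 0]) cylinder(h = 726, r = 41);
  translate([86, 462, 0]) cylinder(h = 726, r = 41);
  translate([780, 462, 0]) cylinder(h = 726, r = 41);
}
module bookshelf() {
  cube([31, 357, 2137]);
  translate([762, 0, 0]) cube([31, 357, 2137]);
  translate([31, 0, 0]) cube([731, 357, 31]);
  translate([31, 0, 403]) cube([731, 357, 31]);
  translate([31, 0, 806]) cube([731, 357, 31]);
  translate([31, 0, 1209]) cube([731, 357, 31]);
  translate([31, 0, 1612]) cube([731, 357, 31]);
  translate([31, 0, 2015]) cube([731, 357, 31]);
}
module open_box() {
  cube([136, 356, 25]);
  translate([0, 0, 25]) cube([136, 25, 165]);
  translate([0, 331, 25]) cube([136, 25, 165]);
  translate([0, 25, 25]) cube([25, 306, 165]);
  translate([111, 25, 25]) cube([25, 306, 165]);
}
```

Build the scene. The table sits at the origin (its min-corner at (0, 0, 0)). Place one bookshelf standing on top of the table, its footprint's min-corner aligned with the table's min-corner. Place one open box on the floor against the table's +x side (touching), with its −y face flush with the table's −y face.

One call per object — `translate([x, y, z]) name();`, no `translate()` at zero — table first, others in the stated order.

table();
translate([0, 0, 758]) bookshelf();
translate([866, 0, 0]) open_box();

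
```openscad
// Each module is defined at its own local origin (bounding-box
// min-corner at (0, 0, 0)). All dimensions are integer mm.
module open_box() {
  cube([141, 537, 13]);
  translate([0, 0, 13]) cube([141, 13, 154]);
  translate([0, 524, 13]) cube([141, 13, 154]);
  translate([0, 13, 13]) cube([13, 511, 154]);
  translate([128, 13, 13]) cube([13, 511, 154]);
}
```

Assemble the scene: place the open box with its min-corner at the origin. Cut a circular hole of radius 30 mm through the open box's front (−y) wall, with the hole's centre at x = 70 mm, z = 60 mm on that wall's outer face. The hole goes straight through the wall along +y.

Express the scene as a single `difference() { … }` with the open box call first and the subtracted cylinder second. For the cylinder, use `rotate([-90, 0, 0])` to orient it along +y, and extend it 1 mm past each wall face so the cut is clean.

difference() {
  open_box();
  translate([70, -1, 60]) rotate([-90, 0, 0]) cylinder(h = 15, r = 30);
}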